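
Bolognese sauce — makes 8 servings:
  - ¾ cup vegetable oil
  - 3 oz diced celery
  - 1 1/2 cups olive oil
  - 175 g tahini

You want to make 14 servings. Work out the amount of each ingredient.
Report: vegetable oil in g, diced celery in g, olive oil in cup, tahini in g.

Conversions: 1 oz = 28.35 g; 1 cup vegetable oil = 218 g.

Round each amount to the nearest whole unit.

vegetable oil: 286 g; diced celery: 149 g; olive oil: 3 cup; tahini: 306 g

Scaling factor: 14/8 = 7/4 = 1.75.
vegetable oil: 0.75 cup × 7/4 × 218 g/cup ≈ 286 g
diced celery: 3 oz × 7/4 × 28.35 g/oz ≈ 149 g
olive oil: 1.5 cup × 7/4 ≈ 3 cup
tahini: 175 g × 7/4 ≈ 306 g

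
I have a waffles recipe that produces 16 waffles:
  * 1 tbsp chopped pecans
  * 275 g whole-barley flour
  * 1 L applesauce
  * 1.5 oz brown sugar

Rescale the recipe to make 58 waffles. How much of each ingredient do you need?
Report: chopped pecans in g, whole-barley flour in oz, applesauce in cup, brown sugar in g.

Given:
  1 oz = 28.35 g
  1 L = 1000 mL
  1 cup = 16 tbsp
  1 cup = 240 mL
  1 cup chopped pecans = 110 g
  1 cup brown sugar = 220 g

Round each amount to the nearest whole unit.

chopped pecans: 25 g; whole-barley flour: 35 oz; applesauce: 15 cup; brown sugar: 154 g

Scaling factor: 58/16 = 29/8 = 3.625.
chopped pecans: 1 tbsp × 29/8 ÷ 16 tbsp/cup × 110 g/cup ≈ 25 g
whole-barley flour: 275 g × 29/8 ÷ 28.35 g/oz ≈ 35 oz
applesauce: 1 L × 29/8 × 1000 mL/L ÷ 240 mL/cup ≈ 15 cup
brown sugar: 1.5 oz × 29/8 × 28.35 g/oz ≈ 154 g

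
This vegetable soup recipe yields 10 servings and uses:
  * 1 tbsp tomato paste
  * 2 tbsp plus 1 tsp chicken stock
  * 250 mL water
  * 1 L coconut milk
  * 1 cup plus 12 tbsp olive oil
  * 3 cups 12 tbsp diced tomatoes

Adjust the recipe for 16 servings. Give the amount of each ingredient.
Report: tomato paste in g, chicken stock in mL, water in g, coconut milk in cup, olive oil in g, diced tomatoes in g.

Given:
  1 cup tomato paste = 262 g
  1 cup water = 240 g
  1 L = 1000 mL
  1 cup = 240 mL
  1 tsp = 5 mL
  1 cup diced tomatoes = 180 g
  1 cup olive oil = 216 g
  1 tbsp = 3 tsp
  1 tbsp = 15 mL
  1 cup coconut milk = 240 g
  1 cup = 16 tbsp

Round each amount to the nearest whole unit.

Scaling factor: 16/10 = 8/5 = 1.6.
tomato paste: 1 tbsp × 8/5 ÷ 16 tbsp/cup × 262 g/cup ≈ 26 g
chicken stock: (2 tbsp + 1 tsp = 7/3 tbsp) × 8/5 × 15 mL/tbsp = 56 mL
water: 250 mL × 8/5 ÷ 240 mL/cup × 240 g/cup = 400 g
coconut milk: 1 L × 8/5 × 1000 mL/L ÷ 240 mL/cup ≈ 7 cup
olive oil: (1 cup + 12 tbsp = 1.75 cup) × 8/5 × 216 g/cup ≈ 605 g
diced tomatoes: (3 cup + 12 tbsp = 3.75 cup) × 8/5 × 180 g/cup = 1080 g

tomato paste: 26 g; chicken stock: 56 mL; water: 400 g; coconut milk: 7 cup; olive oil: 605 g; diced tomatoes: 1080 g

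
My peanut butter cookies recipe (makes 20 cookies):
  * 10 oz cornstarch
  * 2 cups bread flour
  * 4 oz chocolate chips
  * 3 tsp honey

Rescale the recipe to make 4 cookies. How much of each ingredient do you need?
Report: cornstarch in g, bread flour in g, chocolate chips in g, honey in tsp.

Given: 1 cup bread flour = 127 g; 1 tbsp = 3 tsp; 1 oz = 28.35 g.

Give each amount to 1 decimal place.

cornstarch: 56.7 g; bread flour: 50.8 g; chocolate chips: 22.7 g; honey: 0.6 tsp

Scaling factor: 4/20 = 1/5 = 0.2.
cornstarch: 10 oz × 1/5 × 28.35 g/oz = 56.7 g
bread flour: 2 cup × 1/5 × 127 g/cup = 50.8 g
chocolate chips: 4 oz × 1/5 × 28.35 g/oz ≈ 22.7 g
honey: 3 tsp × 1/5 = 0.6 tsp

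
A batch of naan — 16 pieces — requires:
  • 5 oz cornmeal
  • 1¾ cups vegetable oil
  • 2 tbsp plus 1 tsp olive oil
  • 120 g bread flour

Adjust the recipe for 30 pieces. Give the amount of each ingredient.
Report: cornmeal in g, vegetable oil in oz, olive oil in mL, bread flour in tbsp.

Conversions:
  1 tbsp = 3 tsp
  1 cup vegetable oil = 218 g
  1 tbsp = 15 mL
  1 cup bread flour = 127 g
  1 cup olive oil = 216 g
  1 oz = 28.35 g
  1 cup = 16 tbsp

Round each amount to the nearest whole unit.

Scaling factor: 30/16 = 15/8 = 1.875.
cornmeal: 5 oz × 15/8 × 28.35 g/oz ≈ 266 g
vegetable oil: 1.75 cup × 15/8 × 218 g/cup ÷ 28.35 g/oz ≈ 25 oz
olive oil: (2 tbsp + 1 tsp = 7/3 tbsp) × 15/8 × 15 mL/tbsp ≈ 66 mL
bread flour: 120 g × 15/8 ÷ 127 g/cup × 16 tbsp/cup ≈ 28 tbsp

cornmeal: 266 g; vegetable oil: 25 oz; olive oil: 66 mL; bread flour: 28 tbsp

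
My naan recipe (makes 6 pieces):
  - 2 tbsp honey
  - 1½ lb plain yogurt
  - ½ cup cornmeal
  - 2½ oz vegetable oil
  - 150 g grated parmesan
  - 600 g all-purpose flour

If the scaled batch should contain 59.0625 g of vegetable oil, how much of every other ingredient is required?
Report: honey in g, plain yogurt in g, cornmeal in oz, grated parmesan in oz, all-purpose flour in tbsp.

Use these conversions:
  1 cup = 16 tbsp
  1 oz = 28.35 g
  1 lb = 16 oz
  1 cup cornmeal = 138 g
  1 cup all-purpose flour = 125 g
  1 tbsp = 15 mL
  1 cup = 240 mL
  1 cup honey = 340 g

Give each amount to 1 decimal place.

honey: 35.4 g; plain yogurt: 567.0 g; cornmeal: 2.0 oz; grated parmesan: 4.4 oz; all-purpose flour: 64.0 tbsp

The original recipe has 70.875 g of vegetable oil, so the scaling factor is 59.0625 ÷ 70.875 = 5/6.
honey: 2 tbsp × 5/6 ÷ 16 tbsp/cup × 340 g/cup ≈ 35.4 g
plain yogurt: 1.5 lb × 5/6 × 16 oz/lb × 28.35 g/oz = 567.0 g
cornmeal: 0.5 cup × 5/6 × 138 g/cup ÷ 28.35 g/oz ≈ 2.0 oz
grated parmesan: 150 g × 5/6 ÷ 28.35 g/oz ≈ 4.4 oz
all-purpose flour: 600 g × 5/6 ÷ 125 g/cup × 16 tbsp/cup = 64.0 tbsp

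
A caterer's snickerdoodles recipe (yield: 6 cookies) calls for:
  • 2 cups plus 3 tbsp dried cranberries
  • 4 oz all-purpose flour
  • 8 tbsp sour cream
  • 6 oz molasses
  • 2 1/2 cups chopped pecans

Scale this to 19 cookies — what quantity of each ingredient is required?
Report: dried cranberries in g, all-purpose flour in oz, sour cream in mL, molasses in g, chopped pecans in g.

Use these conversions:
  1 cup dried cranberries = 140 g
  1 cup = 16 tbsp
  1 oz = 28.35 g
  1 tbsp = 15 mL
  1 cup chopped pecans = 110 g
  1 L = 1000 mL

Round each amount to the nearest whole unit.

Scaling factor: 19/6.
dried cranberries: (2 cup + 3 tbsp = 2.1875 cup) × 19/6 × 140 g/cup ≈ 970 g
all-purpose flour: 4 oz × 19/6 ≈ 13 oz
sour cream: 8 tbsp × 19/6 × 15 mL/tbsp = 380 mL
molasses: 6 oz × 19/6 × 28.35 g/oz ≈ 539 g
chopped pecans: 2.5 cup × 19/6 × 110 g/cup ≈ 871 g

dried cranberries: 970 g; all-purpose flour: 13 oz; sour cream: 380 mL; molasses: 539 g; chopped pecans: 871 g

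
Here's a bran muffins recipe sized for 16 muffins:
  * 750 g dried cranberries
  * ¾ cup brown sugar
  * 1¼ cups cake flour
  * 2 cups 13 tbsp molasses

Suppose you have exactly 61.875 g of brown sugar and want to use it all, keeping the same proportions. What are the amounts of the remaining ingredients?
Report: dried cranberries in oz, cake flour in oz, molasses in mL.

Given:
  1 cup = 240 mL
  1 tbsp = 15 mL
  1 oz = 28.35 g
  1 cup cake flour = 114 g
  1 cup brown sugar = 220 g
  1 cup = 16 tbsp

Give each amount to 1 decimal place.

The original recipe has 165 g of brown sugar, so the scaling factor is 61.875 ÷ 165 = 3/8 = 0.375.
dried cranberries: 750 g × 3/8 ÷ 28.35 g/oz ≈ 9.9 oz
cake flour: 1.25 cup × 3/8 × 114 g/cup ÷ 28.35 g/oz ≈ 1.9 oz
molasses: (2 cup + 13 tbsp = 2.8125 cup) × 3/8 × 240 mL/cup ≈ 253.1 mL

dried cranberries: 9.9 oz; cake flour: 1.9 oz; molasses: 253.1 mL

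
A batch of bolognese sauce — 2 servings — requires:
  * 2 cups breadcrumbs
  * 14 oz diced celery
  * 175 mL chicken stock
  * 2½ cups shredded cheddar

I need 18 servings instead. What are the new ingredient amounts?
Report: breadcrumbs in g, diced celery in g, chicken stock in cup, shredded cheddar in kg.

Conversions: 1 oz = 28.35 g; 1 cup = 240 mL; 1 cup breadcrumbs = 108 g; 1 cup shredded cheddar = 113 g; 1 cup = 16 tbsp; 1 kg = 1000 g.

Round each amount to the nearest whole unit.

breadcrumbs: 1944 g; diced celery: 3572 g; chicken stock: 7 cup; shredded cheddar: 3 kg

Scaling factor: 18/2 = 9.
breadcrumbs: 2 cup × 9 × 108 g/cup = 1944 g
diced celery: 14 oz × 9 × 28.35 g/oz ≈ 3572 g
chicken stock: 175 mL × 9 ÷ 240 mL/cup ≈ 7 cup
shredded cheddar: 2.5 cup × 9 × 113 g/cup ÷ 1000 g/kg ≈ 3 kg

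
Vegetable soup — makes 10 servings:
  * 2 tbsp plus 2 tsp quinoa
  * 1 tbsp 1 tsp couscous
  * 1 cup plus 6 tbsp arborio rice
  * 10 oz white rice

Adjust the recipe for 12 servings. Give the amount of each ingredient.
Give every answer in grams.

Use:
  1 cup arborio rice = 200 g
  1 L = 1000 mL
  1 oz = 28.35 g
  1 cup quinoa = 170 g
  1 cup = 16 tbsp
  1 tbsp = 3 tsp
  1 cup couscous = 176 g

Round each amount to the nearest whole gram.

Scaling factor: 12/10 = 6/5 = 1.2.
quinoa: (2 tbsp + 2 tsp = 8/3 tbsp) × 6/5 ÷ 16 tbsp/cup × 170 g/cup = 34 g
couscous: (1 tbsp + 1 tsp = 4/3 tbsp) × 6/5 ÷ 16 tbsp/cup × 176 g/cup ≈ 18 g
arborio rice: (1 cup + 6 tbsp = 1.375 cup) × 6/5 × 200 g/cup = 330 g
white rice: 10 oz × 6/5 × 28.35 g/oz ≈ 340 g

quinoa: 34 g; couscous: 18 g; arborio rice: 330 g; white rice: 340 g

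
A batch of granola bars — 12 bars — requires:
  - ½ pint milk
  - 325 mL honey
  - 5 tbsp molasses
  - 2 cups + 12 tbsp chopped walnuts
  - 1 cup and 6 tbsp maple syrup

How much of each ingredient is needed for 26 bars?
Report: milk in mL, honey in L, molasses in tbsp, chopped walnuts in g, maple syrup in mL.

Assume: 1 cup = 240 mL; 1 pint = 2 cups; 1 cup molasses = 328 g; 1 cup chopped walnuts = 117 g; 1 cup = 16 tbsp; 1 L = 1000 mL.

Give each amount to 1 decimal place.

milk: 520.0 mL; honey: 0.7 L; molasses: 10.8 tbsp; chopped walnuts: 697.1 g; maple syrup: 715.0 mL

Scaling factor: 26/12 = 13/6.
milk: 0.5 pint × 13/6 × 2 cup/pint × 240 mL/cup = 520.0 mL
honey: 325 mL × 13/6 ÷ 1000 mL/L ≈ 0.7 L
molasses: 5 tbsp × 13/6 ≈ 10.8 tbsp
chopped walnuts: (2 cup + 12 tbsp = 2.75 cup) × 13/6 × 117 g/cup ≈ 697.1 g
maple syrup: (1 cup + 6 tbsp = 1.375 cup) × 13/6 × 240 mL/cup = 715.0 mL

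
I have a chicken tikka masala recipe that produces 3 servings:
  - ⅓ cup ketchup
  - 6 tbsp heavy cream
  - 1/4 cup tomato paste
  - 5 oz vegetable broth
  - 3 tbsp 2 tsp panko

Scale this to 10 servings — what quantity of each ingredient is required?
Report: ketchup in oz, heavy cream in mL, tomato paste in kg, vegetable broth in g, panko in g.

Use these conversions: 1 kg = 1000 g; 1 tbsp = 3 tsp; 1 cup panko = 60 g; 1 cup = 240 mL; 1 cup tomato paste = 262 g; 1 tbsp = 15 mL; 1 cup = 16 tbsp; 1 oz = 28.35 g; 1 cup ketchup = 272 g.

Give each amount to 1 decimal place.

Scaling factor: 10/3.
ketchup: 1/3 cup × 10/3 × 272 g/cup ÷ 28.35 g/oz ≈ 10.7 oz
heavy cream: 6 tbsp × 10/3 × 15 mL/tbsp = 300.0 mL
tomato paste: 0.25 cup × 10/3 × 262 g/cup ÷ 1000 g/kg ≈ 0.2 kg
vegetable broth: 5 oz × 10/3 × 28.35 g/oz = 472.5 g
panko: (3 tbsp + 2 tsp = 11/3 tbsp) × 10/3 ÷ 16 tbsp/cup × 60 g/cup ≈ 45.8 g

ketchup: 10.7 oz; heavy cream: 300.0 mL; tomato paste: 0.2 kg; vegetable broth: 472.5 g; panko: 45.8 g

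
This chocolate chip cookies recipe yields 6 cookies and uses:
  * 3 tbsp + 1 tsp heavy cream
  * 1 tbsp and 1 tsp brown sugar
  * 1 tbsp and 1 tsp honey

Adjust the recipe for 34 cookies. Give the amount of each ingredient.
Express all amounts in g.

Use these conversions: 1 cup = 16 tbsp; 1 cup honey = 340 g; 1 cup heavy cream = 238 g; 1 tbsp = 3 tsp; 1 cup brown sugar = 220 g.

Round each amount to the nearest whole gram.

Scaling factor: 34/6 = 17/3.
heavy cream: (3 tbsp + 1 tsp = 10/3 tbsp) × 17/3 ÷ 16 tbsp/cup × 238 g/cup ≈ 281 g
brown sugar: (1 tbsp + 1 tsp = 4/3 tbsp) × 17/3 ÷ 16 tbsp/cup × 220 g/cup ≈ 104 g
honey: (1 tbsp + 1 tsp = 4/3 tbsp) × 17/3 ÷ 16 tbsp/cup × 340 g/cup ≈ 161 g

heavy cream: 281 g; brown sugar: 104 g; honey: 161 g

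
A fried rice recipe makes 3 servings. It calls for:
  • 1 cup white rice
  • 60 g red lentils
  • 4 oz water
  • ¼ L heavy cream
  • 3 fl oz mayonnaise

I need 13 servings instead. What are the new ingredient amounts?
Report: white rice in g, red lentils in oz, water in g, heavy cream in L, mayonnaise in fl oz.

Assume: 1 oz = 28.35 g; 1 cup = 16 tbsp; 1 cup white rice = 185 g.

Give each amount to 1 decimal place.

white rice: 801.7 g; red lentils: 9.2 oz; water: 491.4 g; heavy cream: 1.1 L; mayonnaise: 13.0 fl oz

Scaling factor: 13/3.
white rice: 1 cup × 13/3 × 185 g/cup ≈ 801.7 g
red lentils: 60 g × 13/3 ÷ 28.35 g/oz ≈ 9.2 oz
water: 4 oz × 13/3 × 28.35 g/oz = 491.4 g
heavy cream: 0.25 L × 13/3 ≈ 1.1 L
mayonnaise: 3 fl oz × 13/3 = 13.0 fl oz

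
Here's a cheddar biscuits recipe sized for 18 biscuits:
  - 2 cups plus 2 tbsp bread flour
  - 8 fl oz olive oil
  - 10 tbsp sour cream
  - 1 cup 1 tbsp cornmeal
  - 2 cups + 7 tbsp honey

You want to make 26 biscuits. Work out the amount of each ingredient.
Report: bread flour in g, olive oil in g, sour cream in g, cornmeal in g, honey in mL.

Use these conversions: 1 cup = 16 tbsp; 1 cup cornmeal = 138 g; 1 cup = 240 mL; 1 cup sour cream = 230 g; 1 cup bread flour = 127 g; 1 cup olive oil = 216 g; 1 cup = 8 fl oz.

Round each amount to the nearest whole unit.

bread flour: 390 g; olive oil: 312 g; sour cream: 208 g; cornmeal: 212 g; honey: 845 mL

Scaling factor: 26/18 = 13/9.
bread flour: (2 cup + 2 tbsp = 2.125 cup) × 13/9 × 127 g/cup ≈ 390 g
olive oil: 8 fl oz × 13/9 ÷ 8 fl oz/cup × 216 g/cup = 312 g
sour cream: 10 tbsp × 13/9 ÷ 16 tbsp/cup × 230 g/cup ≈ 208 g
cornmeal: (1 cup + 1 tbsp = 1.0625 cup) × 13/9 × 138 g/cup ≈ 212 g
honey: (2 cup + 7 tbsp = 2.4375 cup) × 13/9 × 240 mL/cup = 845 mL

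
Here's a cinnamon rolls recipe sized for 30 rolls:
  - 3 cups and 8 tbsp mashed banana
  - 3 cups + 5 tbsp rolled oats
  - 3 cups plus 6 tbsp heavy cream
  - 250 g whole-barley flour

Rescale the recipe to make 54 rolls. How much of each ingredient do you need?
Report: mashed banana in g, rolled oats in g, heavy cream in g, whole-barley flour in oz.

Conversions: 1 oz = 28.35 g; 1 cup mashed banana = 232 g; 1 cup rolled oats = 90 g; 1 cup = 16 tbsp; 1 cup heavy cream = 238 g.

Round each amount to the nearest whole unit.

mashed banana: 1462 g; rolled oats: 537 g; heavy cream: 1446 g; whole-barley flour: 16 oz

Scaling factor: 54/30 = 9/5 = 1.8.
mashed banana: (3 cup + 8 tbsp = 3.5 cup) × 9/5 × 232 g/cup ≈ 1462 g
rolled oats: (3 cup + 5 tbsp = 3.3125 cup) × 9/5 × 90 g/cup ≈ 537 g
heavy cream: (3 cup + 6 tbsp = 3.375 cup) × 9/5 × 238 g/cup ≈ 1446 g
whole-barley flour: 250 g × 9/5 ÷ 28.35 g/oz ≈ 16 oz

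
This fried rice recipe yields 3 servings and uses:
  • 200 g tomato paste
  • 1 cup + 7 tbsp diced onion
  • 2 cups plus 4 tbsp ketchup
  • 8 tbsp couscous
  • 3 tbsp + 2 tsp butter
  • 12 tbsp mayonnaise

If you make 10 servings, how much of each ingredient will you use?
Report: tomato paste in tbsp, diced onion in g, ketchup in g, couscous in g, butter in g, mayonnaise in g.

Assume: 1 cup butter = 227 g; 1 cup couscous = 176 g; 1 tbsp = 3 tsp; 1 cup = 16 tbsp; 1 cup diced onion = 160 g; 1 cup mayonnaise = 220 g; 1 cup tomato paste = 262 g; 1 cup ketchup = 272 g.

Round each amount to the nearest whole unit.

Scaling factor: 10/3.
tomato paste: 200 g × 10/3 ÷ 262 g/cup × 16 tbsp/cup ≈ 41 tbsp
diced onion: (1 cup + 7 tbsp = 1.4375 cup) × 10/3 × 160 g/cup ≈ 767 g
ketchup: (2 cup + 4 tbsp = 2.25 cup) × 10/3 × 272 g/cup = 2040 g
couscous: 8 tbsp × 10/3 ÷ 16 tbsp/cup × 176 g/cup ≈ 293 g
butter: (3 tbsp + 2 tsp = 11/3 tbsp) × 10/3 ÷ 16 tbsp/cup × 227 g/cup ≈ 173 g
mayonnaise: 12 tbsp × 10/3 ÷ 16 tbsp/cup × 220 g/cup = 550 g

tomato paste: 41 tbsp; diced onion: 767 g; ketchup: 2040 g; couscous: 293 g; butter: 173 g; mayonnaise: 550 g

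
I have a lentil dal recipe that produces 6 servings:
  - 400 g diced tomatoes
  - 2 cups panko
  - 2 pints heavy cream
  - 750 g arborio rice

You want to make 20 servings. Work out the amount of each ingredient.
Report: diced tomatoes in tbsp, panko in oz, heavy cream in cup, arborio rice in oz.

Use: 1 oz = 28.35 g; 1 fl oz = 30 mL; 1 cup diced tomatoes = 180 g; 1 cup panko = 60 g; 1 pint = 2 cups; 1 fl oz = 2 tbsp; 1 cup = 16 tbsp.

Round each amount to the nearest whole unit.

diced tomatoes: 119 tbsp; panko: 14 oz; heavy cream: 13 cup; arborio rice: 88 oz

Scaling factor: 20/6 = 10/3.
diced tomatoes: 400 g × 10/3 ÷ 180 g/cup × 16 tbsp/cup ≈ 119 tbsp
panko: 2 cup × 10/3 × 60 g/cup ÷ 28.35 g/oz ≈ 14 oz
heavy cream: 2 pint × 10/3 × 2 cup/pint ≈ 13 cup
arborio rice: 750 g × 10/3 ÷ 28.35 g/oz ≈ 88 oz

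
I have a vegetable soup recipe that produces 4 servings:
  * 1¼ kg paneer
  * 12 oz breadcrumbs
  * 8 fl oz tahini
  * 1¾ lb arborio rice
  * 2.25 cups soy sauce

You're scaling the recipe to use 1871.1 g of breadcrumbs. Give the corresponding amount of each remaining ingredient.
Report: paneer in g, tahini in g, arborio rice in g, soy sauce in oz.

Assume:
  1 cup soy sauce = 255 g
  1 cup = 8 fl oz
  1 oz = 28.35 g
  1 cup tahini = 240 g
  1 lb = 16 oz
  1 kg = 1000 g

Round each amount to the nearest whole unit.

paneer: 6875 g; tahini: 1320 g; arborio rice: 4366 g; soy sauce: 111 oz

The original recipe has 340.2 g of breadcrumbs, so the scaling factor is 1871.1 ÷ 340.2 = 11/2 = 5.5.
paneer: 1.25 kg × 11/2 × 1000 g/kg = 6875 g
tahini: 8 fl oz × 11/2 ÷ 8 fl oz/cup × 240 g/cup = 1320 g
arborio rice: 1.75 lb × 11/2 × 16 oz/lb × 28.35 g/oz ≈ 4366 g
soy sauce: 2.25 cup × 11/2 × 255 g/cup ÷ 28.35 g/oz ≈ 111 oz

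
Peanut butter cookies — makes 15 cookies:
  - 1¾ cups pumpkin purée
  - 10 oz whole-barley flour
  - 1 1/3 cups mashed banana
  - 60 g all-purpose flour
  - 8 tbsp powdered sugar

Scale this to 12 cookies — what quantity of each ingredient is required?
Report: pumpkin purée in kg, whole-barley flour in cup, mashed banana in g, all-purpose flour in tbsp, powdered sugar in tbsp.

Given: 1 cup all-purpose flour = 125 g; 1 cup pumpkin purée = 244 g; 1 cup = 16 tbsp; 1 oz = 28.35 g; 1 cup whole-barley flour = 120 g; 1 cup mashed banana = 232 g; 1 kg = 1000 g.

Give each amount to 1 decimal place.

pumpkin purée: 0.3 kg; whole-barley flour: 1.9 cup; mashed banana: 247.5 g; all-purpose flour: 6.1 tbsp; powdered sugar: 6.4 tbsp

Scaling factor: 12/15 = 4/5 = 0.8.
pumpkin purée: 1.75 cup × 4/5 × 244 g/cup ÷ 1000 g/kg ≈ 0.3 kg
whole-barley flour: 10 oz × 4/5 × 28.35 g/oz ÷ 120 g/cup ≈ 1.9 cup
mashed banana: 4/3 cup × 4/5 × 232 g/cup ≈ 247.5 g
all-purpose flour: 60 g × 4/5 ÷ 125 g/cup × 16 tbsp/cup ≈ 6.1 tbsp
powdered sugar: 8 tbsp × 4/5 = 6.4 tbsp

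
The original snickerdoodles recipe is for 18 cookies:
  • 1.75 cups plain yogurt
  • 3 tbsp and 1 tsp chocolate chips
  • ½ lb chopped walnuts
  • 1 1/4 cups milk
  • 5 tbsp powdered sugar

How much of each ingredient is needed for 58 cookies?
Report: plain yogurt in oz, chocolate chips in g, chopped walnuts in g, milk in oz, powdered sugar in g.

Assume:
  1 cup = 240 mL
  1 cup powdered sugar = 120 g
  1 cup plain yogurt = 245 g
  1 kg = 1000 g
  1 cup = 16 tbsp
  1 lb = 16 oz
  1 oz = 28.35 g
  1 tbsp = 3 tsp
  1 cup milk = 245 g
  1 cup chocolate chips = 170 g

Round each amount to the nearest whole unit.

Scaling factor: 58/18 = 29/9.
plain yogurt: 1.75 cup × 29/9 × 245 g/cup ÷ 28.35 g/oz ≈ 49 oz
chocolate chips: (3 tbsp + 1 tsp = 10/3 tbsp) × 29/9 ÷ 16 tbsp/cup × 170 g/cup ≈ 114 g
chopped walnuts: 0.5 lb × 29/9 × 16 oz/lb × 28.35 g/oz ≈ 731 g
milk: 1.25 cup × 29/9 × 245 g/cup ÷ 28.35 g/oz ≈ 35 oz
powdered sugar: 5 tbsp × 29/9 ÷ 16 tbsp/cup × 120 g/cup ≈ 121 g

plain yogurt: 49 oz; chocolate chips: 114 g; chopped walnuts: 731 g; milk: 35 oz; powdered sugar: 121 g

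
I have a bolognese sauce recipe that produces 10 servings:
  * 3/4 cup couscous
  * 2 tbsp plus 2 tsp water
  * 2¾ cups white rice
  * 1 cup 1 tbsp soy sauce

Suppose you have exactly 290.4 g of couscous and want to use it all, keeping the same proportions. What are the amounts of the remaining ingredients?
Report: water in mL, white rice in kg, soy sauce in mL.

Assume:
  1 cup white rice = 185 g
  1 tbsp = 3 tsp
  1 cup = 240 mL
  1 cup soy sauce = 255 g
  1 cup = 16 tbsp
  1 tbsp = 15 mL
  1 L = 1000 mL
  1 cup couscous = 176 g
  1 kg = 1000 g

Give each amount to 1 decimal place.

The original recipe has 132 g of couscous, so the scaling factor is 290.4 ÷ 132 = 11/5 = 2.2.
water: (2 tbsp + 2 tsp = 8/3 tbsp) × 11/5 × 15 mL/tbsp = 88.0 mL
white rice: 2.75 cup × 11/5 × 185 g/cup ÷ 1000 g/kg ≈ 1.1 kg
soy sauce: (1 cup + 1 tbsp = 1.0625 cup) × 11/5 × 240 mL/cup = 561.0 mL

water: 88.0 mL; white rice: 1.1 kg; soy sauce: 561.0 mL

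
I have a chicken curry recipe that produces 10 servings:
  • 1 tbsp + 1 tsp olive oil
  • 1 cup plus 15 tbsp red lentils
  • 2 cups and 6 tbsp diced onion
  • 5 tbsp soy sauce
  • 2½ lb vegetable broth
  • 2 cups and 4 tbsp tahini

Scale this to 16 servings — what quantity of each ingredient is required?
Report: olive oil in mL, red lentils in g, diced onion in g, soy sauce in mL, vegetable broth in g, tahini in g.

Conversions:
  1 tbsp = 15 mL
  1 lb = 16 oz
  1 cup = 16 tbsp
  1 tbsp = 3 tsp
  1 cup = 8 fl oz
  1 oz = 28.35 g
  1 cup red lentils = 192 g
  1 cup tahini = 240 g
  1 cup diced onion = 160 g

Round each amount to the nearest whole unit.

Scaling factor: 16/10 = 8/5 = 1.6.
olive oil: (1 tbsp + 1 tsp = 4/3 tbsp) × 8/5 × 15 mL/tbsp = 32 mL
red lentils: (1 cup + 15 tbsp = 1.9375 cup) × 8/5 × 192 g/cup ≈ 595 g
diced onion: (2 cup + 6 tbsp = 2.375 cup) × 8/5 × 160 g/cup = 608 g
soy sauce: 5 tbsp × 8/5 × 15 mL/tbsp = 120 mL
vegetable broth: 2.5 lb × 8/5 × 16 oz/lb × 28.35 g/oz ≈ 1814 g
tahini: (2 cup + 4 tbsp = 2.25 cup) × 8/5 × 240 g/cup = 864 g

olive oil: 32 mL; red lentils: 595 g; diced onion: 608 g; soy sauce: 120 mL; vegetable broth: 1814 g; tahini: 864 g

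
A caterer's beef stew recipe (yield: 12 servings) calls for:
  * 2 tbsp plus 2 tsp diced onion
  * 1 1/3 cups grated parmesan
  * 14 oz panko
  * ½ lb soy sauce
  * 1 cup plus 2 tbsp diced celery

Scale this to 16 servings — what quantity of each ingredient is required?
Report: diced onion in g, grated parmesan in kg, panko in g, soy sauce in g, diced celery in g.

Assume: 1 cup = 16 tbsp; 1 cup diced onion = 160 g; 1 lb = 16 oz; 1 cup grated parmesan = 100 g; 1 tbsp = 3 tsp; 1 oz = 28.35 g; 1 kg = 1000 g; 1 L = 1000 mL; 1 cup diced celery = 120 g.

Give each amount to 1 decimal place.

Scaling factor: 16/12 = 4/3.
diced onion: (2 tbsp + 2 tsp = 8/3 tbsp) × 4/3 ÷ 16 tbsp/cup × 160 g/cup ≈ 35.6 g
grated parmesan: 4/3 cup × 4/3 × 100 g/cup ÷ 1000 g/kg ≈ 0.2 kg
panko: 14 oz × 4/3 × 28.35 g/oz = 529.2 g
soy sauce: 0.5 lb × 4/3 × 16 oz/lb × 28.35 g/oz = 302.4 g
diced celery: (1 cup + 2 tbsp = 1.125 cup) × 4/3 × 120 g/cup = 180.0 g

diced onion: 35.6 g; grated parmesan: 0.2 kg; panko: 529.2 g; soy sauce: 302.4 g; diced celery: 180.0 g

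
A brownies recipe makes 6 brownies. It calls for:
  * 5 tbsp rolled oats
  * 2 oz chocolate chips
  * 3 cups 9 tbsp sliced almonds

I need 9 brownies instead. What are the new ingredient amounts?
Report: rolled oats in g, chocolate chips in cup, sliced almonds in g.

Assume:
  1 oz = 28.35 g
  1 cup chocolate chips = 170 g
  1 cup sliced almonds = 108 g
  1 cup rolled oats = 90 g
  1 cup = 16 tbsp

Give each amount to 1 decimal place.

Scaling factor: 9/6 = 3/2 = 1.5.
rolled oats: 5 tbsp × 3/2 ÷ 16 tbsp/cup × 90 g/cup ≈ 42.2 g
chocolate chips: 2 oz × 3/2 × 28.35 g/oz ÷ 170 g/cup ≈ 0.5 cup
sliced almonds: (3 cup + 9 tbsp = 3.5625 cup) × 3/2 × 108 g/cup ≈ 577.1 g

rolled oats: 42.2 g; chocolate chips: 0.5 cup; sliced almonds: 577.1 g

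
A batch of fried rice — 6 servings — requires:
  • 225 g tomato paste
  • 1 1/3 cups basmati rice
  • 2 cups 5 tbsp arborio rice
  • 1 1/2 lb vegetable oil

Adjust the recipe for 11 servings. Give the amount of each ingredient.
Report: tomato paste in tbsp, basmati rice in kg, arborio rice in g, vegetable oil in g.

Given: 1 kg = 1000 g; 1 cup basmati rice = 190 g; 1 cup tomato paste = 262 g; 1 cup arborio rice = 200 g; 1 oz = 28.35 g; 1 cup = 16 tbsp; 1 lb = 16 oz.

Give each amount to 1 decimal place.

tomato paste: 25.2 tbsp; basmati rice: 0.5 kg; arborio rice: 847.9 g; vegetable oil: 1247.4 g

Scaling factor: 11/6.
tomato paste: 225 g × 11/6 ÷ 262 g/cup × 16 tbsp/cup ≈ 25.2 tbsp
basmati rice: 4/3 cup × 11/6 × 190 g/cup ÷ 1000 g/kg ≈ 0.5 kg
arborio rice: (2 cup + 5 tbsp = 2.3125 cup) × 11/6 × 200 g/cup ≈ 847.9 g
vegetable oil: 1.5 lb × 11/6 × 16 oz/lb × 28.35 g/oz = 1247.4 g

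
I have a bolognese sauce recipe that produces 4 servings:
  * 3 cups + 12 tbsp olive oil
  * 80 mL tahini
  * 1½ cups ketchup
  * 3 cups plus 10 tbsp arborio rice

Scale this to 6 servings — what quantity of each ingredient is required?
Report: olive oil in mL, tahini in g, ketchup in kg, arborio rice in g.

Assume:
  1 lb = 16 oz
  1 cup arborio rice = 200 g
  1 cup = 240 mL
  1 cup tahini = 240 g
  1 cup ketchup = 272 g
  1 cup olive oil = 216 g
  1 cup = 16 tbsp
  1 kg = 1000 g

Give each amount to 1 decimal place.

olive oil: 1350.0 mL; tahini: 120.0 g; ketchup: 0.6 kg; arborio rice: 1087.5 g

Scaling factor: 6/4 = 3/2 = 1.5.
olive oil: (3 cup + 12 tbsp = 3.75 cup) × 3/2 × 240 mL/cup = 1350.0 mL
tahini: 80 mL × 3/2 ÷ 240 mL/cup × 240 g/cup = 120.0 g
ketchup: 1.5 cup × 3/2 × 272 g/cup ÷ 1000 g/kg ≈ 0.6 kg
arborio rice: (3 cup + 10 tbsp = 3.625 cup) × 3/2 × 200 g/cup = 1087.5 g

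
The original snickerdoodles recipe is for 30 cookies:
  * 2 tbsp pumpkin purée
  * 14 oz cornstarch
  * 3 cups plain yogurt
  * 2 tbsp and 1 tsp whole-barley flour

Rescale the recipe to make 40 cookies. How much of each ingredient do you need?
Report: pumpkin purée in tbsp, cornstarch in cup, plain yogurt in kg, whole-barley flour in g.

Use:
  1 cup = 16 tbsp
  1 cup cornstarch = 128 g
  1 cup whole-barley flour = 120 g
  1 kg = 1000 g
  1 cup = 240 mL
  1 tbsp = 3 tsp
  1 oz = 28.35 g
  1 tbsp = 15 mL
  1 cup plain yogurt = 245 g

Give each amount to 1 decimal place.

Scaling factor: 40/30 = 4/3.
pumpkin purée: 2 tbsp × 4/3 ≈ 2.7 tbsp
cornstarch: 14 oz × 4/3 × 28.35 g/oz ÷ 128 g/cup ≈ 4.1 cup
plain yogurt: 3 cup × 4/3 × 245 g/cup ÷ 1000 g/kg ≈ 1.0 kg
whole-barley flour: (2 tbsp + 1 tsp = 7/3 tbsp) × 4/3 ÷ 16 tbsp/cup × 120 g/cup ≈ 23.3 g

pumpkin purée: 2.7 tbsp; cornstarch: 4.1 cup; plain yogurt: 1.0 kg; whole-barley flour: 23.3 g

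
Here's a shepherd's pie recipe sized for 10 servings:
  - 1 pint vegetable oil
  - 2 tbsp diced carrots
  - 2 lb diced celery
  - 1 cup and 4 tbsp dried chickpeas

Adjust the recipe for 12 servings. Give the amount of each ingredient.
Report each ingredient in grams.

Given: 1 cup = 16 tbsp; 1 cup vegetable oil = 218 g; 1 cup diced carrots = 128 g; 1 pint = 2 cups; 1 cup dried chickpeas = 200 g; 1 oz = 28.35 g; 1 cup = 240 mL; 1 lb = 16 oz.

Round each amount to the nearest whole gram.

vegetable oil: 523 g; diced carrots: 19 g; diced celery: 1089 g; dried chickpeas: 300 g

Scaling factor: 12/10 = 6/5 = 1.2.
vegetable oil: 1 pint × 6/5 × 2 cup/pint × 218 g/cup ≈ 523 g
diced carrots: 2 tbsp × 6/5 ÷ 16 tbsp/cup × 128 g/cup ≈ 19 g
diced celery: 2 lb × 6/5 × 16 oz/lb × 28.35 g/oz ≈ 1089 g
dried chickpeas: (1 cup + 4 tbsp = 1.25 cup) × 6/5 × 200 g/cup = 300 g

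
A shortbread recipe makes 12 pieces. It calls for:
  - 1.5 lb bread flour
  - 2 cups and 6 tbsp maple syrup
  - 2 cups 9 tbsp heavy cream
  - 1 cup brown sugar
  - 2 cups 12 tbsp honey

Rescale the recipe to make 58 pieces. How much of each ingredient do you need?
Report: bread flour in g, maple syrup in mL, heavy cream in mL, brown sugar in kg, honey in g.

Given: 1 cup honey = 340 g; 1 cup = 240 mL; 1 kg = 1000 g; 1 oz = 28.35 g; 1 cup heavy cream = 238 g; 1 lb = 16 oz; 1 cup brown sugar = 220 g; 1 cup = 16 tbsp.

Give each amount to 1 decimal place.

bread flour: 3288.6 g; maple syrup: 2755.0 mL; heavy cream: 2972.5 mL; brown sugar: 1.1 kg; honey: 4519.2 g

Scaling factor: 58/12 = 29/6.
bread flour: 1.5 lb × 29/6 × 16 oz/lb × 28.35 g/oz = 3288.6 g
maple syrup: (2 cup + 6 tbsp = 2.375 cup) × 29/6 × 240 mL/cup = 2755.0 mL
heavy cream: (2 cup + 9 tbsp = 2.5625 cup) × 29/6 × 240 mL/cup = 2972.5 mL
brown sugar: 1 cup × 29/6 × 220 g/cup ÷ 1000 g/kg ≈ 1.1 kg
honey: (2 cup + 12 tbsp = 2.75 cup) × 29/6 × 340 g/cup ≈ 4519.2 g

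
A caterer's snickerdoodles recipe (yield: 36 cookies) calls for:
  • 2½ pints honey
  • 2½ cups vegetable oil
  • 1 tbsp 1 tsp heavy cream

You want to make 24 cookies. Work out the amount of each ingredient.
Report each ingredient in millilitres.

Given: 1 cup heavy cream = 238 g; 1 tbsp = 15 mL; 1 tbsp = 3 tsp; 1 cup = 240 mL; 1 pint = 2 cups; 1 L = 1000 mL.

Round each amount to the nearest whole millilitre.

honey: 800 mL; vegetable oil: 400 mL; heavy cream: 13 mL

Scaling factor: 24/36 = 2/3.
honey: 2.5 pint × 2/3 × 2 cup/pint × 240 mL/cup = 800 mL
vegetable oil: 2.5 cup × 2/3 × 240 mL/cup = 400 mL
heavy cream: (1 tbsp + 1 tsp = 4/3 tbsp) × 2/3 × 15 mL/tbsp ≈ 13 mL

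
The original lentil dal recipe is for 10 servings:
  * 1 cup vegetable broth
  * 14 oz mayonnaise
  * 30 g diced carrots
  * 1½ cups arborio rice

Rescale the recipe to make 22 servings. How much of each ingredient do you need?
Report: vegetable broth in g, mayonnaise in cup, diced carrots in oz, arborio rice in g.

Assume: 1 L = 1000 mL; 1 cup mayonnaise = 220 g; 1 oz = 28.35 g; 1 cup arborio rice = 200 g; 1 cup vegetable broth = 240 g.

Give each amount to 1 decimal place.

Scaling factor: 22/10 = 11/5 = 2.2.
vegetable broth: 1 cup × 11/5 × 240 g/cup = 528.0 g
mayonnaise: 14 oz × 11/5 × 28.35 g/oz ÷ 220 g/cup ≈ 4.0 cup
diced carrots: 30 g × 11/5 ÷ 28.35 g/oz ≈ 2.3 oz
arborio rice: 1.5 cup × 11/5 × 200 g/cup = 660.0 g

vegetable broth: 528.0 g; mayonnaise: 4.0 cup; diced carrots: 2.3 oz; arborio rice: 660.0 g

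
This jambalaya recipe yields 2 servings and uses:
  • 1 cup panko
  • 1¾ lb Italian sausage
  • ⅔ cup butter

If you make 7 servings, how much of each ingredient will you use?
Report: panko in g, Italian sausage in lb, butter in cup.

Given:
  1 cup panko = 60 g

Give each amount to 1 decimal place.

Scaling factor: 7/2 = 3.5.
panko: 1 cup × 7/2 × 60 g/cup = 210.0 g
Italian sausage: 1.75 lb × 7/2 ≈ 6.1 lb
butter: 2/3 cup × 7/2 ≈ 2.3 cup

panko: 210.0 g; Italian sausage: 6.1 lb; butter: 2.3 cup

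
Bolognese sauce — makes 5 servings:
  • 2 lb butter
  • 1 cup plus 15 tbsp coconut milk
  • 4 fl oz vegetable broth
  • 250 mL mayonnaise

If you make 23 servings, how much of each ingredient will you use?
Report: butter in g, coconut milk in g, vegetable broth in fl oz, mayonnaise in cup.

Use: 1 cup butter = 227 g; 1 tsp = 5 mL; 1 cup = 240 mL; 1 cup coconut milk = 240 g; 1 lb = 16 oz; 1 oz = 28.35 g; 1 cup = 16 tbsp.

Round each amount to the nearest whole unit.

butter: 4173 g; coconut milk: 2139 g; vegetable broth: 18 fl oz; mayonnaise: 5 cup

Scaling factor: 23/5 = 4.6.
butter: 2 lb × 23/5 × 16 oz/lb × 28.35 g/oz ≈ 4173 g
coconut milk: (1 cup + 15 tbsp = 1.9375 cup) × 23/5 × 240 g/cup = 2139 g
vegetable broth: 4 fl oz × 23/5 ≈ 18 fl oz
mayonnaise: 250 mL × 23/5 ÷ 240 mL/cup ≈ 5 cup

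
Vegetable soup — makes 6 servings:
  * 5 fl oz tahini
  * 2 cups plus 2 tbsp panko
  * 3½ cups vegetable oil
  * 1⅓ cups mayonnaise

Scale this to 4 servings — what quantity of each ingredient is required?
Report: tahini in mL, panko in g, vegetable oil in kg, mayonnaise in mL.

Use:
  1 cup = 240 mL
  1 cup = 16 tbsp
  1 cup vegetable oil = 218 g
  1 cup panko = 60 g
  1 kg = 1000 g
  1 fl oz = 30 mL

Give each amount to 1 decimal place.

Scaling factor: 4/6 = 2/3.
tahini: 5 fl oz × 2/3 × 30 mL/fl oz = 100.0 mL
panko: (2 cup + 2 tbsp = 2.125 cup) × 2/3 × 60 g/cup = 85.0 g
vegetable oil: 3.5 cup × 2/3 × 218 g/cup ÷ 1000 g/kg ≈ 0.5 kg
mayonnaise: 4/3 cup × 2/3 × 240 mL/cup ≈ 213.3 mL

tahini: 100.0 mL; panko: 85.0 g; vegetable oil: 0.5 kg; mayonnaise: 213.3 mL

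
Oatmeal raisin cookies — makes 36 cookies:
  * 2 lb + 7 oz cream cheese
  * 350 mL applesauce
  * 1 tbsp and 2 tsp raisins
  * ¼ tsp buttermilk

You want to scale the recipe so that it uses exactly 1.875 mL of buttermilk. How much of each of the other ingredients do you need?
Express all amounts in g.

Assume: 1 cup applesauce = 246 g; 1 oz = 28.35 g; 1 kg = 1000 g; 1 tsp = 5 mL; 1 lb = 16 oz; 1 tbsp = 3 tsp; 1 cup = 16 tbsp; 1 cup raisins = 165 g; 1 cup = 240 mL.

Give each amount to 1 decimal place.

The original recipe has 1.25 mL of buttermilk, so the scaling factor is 1.875 ÷ 1.25 = 3/2 = 1.5.
cream cheese: (2 lb + 7 oz = 2.4375 lb) × 3/2 × 16 oz/lb × 28.35 g/oz ≈ 1658.5 g
applesauce: 350 mL × 3/2 ÷ 240 mL/cup × 246 g/cup ≈ 538.1 g
raisins: (1 tbsp + 2 tsp = 5/3 tbsp) × 3/2 ÷ 16 tbsp/cup × 165 g/cup ≈ 25.8 g

cream cheese: 1658.5 g; applesauce: 538.1 g; raisins: 25.8 g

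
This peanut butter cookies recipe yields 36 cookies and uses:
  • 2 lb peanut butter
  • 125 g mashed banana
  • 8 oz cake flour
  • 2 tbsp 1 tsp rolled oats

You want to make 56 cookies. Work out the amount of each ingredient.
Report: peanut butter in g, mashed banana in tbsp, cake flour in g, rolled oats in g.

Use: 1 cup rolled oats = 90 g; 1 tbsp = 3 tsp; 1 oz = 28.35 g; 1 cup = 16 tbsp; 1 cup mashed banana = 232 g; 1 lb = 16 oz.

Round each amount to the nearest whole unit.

Scaling factor: 56/36 = 14/9.
peanut butter: 2 lb × 14/9 × 16 oz/lb × 28.35 g/oz ≈ 1411 g
mashed banana: 125 g × 14/9 ÷ 232 g/cup × 16 tbsp/cup ≈ 13 tbsp
cake flour: 8 oz × 14/9 × 28.35 g/oz ≈ 353 g
rolled oats: (2 tbsp + 1 tsp = 7/3 tbsp) × 14/9 ÷ 16 tbsp/cup × 90 g/cup ≈ 20 g

peanut butter: 1411 g; mashed banana: 13 tbsp; cake flour: 353 g; rolled oats: 20 g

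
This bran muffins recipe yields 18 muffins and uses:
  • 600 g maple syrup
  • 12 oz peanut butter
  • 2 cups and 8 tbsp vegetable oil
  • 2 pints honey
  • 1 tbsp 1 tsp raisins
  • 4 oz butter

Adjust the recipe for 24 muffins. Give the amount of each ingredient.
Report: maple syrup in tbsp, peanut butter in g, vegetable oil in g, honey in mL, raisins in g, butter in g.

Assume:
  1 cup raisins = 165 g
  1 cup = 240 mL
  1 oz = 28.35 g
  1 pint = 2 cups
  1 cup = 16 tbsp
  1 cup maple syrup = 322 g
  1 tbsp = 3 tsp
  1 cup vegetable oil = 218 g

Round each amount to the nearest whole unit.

maple syrup: 40 tbsp; peanut butter: 454 g; vegetable oil: 727 g; honey: 1280 mL; raisins: 18 g; butter: 151 g

Scaling factor: 24/18 = 4/3.
maple syrup: 600 g × 4/3 ÷ 322 g/cup × 16 tbsp/cup ≈ 40 tbsp
peanut butter: 12 oz × 4/3 × 28.35 g/oz ≈ 454 g
vegetable oil: (2 cup + 8 tbsp = 2.5 cup) × 4/3 × 218 g/cup ≈ 727 g
honey: 2 pint × 4/3 × 2 cup/pint × 240 mL/cup = 1280 mL
raisins: (1 tbsp + 1 tsp = 4/3 tbsp) × 4/3 ÷ 16 tbsp/cup × 165 g/cup ≈ 18 g
butter: 4 oz × 4/3 × 28.35 g/oz ≈ 151 g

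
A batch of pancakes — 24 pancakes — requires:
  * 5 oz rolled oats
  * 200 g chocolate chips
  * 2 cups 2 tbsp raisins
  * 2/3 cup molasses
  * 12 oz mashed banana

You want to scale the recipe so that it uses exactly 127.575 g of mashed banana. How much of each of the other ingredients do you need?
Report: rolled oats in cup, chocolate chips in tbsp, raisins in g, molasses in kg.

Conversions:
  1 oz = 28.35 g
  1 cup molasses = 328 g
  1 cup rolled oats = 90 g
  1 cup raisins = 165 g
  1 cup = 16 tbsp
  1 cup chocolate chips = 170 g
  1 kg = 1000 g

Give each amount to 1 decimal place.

rolled oats: 0.6 cup; chocolate chips: 7.1 tbsp; raisins: 131.5 g; molasses: 0.1 kg

The original recipe has 340.2 g of mashed banana, so the scaling factor is 127.575 ÷ 340.2 = 3/8 = 0.375.
rolled oats: 5 oz × 3/8 × 28.35 g/oz ÷ 90 g/cup ≈ 0.6 cup
chocolate chips: 200 g × 3/8 ÷ 170 g/cup × 16 tbsp/cup ≈ 7.1 tbsp
raisins: (2 cup + 2 tbsp = 2.125 cup) × 3/8 × 165 g/cup ≈ 131.5 g
molasses: 2/3 cup × 3/8 × 328 g/cup ÷ 1000 g/kg ≈ 0.1 kg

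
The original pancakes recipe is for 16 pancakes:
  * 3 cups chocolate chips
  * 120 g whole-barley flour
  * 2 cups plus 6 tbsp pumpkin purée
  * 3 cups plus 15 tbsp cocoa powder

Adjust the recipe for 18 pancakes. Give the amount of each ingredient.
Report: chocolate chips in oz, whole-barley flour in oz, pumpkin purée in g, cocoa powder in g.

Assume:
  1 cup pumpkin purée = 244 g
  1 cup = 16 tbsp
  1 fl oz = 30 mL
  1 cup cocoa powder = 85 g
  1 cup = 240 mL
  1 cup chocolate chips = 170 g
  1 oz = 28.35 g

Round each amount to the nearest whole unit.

Scaling factor: 18/16 = 9/8 = 1.125.
chocolate chips: 3 cup × 9/8 × 170 g/cup ÷ 28.35 g/oz ≈ 20 oz
whole-barley flour: 120 g × 9/8 ÷ 28.35 g/oz ≈ 5 oz
pumpkin purée: (2 cup + 6 tbsp = 2.375 cup) × 9/8 × 244 g/cup ≈ 652 g
cocoa powder: (3 cup + 15 tbsp = 3.9375 cup) × 9/8 × 85 g/cup ≈ 377 g

chocolate chips: 20 oz; whole-barley flour: 5 oz; pumpkin purée: 652 g; cocoa powder: 377 g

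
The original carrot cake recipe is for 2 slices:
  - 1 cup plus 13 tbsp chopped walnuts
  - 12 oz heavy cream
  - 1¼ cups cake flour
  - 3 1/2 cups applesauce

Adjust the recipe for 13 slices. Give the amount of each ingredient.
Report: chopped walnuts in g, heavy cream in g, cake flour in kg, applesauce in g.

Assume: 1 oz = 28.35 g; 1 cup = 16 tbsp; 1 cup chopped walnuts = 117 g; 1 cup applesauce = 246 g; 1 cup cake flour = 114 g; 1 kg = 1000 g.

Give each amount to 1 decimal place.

Scaling factor: 13/2 = 6.5.
chopped walnuts: (1 cup + 13 tbsp = 1.8125 cup) × 13/2 × 117 g/cup ≈ 1378.4 g
heavy cream: 12 oz × 13/2 × 28.35 g/oz = 2211.3 g
cake flour: 1.25 cup × 13/2 × 114 g/cup ÷ 1000 g/kg ≈ 0.9 kg
applesauce: 3.5 cup × 13/2 × 246 g/cup = 5596.5 g

chopped walnuts: 1378.4 g; heavy cream: 2211.3 g; cake flour: 0.9 kg; applesauce: 5596.5 g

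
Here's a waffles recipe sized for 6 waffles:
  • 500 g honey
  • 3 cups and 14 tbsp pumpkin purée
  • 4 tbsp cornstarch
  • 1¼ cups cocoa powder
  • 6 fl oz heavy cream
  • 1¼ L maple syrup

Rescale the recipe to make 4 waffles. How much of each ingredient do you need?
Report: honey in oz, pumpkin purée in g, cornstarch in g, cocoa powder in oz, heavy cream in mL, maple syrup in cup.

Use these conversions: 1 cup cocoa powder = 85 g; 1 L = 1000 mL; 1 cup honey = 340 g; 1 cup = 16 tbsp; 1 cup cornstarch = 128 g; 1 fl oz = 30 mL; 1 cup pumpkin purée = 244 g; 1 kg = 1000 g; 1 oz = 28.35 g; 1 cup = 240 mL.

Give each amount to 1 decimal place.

honey: 11.8 oz; pumpkin purée: 630.3 g; cornstarch: 21.3 g; cocoa powder: 2.5 oz; heavy cream: 120.0 mL; maple syrup: 3.5 cup

Scaling factor: 4/6 = 2/3.
honey: 500 g × 2/3 ÷ 28.35 g/oz ≈ 11.8 oz
pumpkin purée: (3 cup + 14 tbsp = 3.875 cup) × 2/3 × 244 g/cup ≈ 630.3 g
cornstarch: 4 tbsp × 2/3 ÷ 16 tbsp/cup × 128 g/cup ≈ 21.3 g
cocoa powder: 1.25 cup × 2/3 × 85 g/cup ÷ 28.35 g/oz ≈ 2.5 oz
heavy cream: 6 fl oz × 2/3 × 30 mL/fl oz = 120.0 mL
maple syrup: 1.25 L × 2/3 × 1000 mL/L ÷ 240 mL/cup ≈ 3.5 cup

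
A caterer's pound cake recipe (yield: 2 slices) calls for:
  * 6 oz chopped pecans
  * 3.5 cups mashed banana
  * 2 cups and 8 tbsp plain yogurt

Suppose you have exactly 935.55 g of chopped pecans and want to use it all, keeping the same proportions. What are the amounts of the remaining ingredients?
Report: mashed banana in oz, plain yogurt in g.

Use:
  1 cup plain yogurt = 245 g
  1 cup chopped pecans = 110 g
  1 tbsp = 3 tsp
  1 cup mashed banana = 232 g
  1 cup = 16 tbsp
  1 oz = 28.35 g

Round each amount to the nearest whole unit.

mashed banana: 158 oz; plain yogurt: 3369 g

The original recipe has 170.1 g of chopped pecans, so the scaling factor is 935.55 ÷ 170.1 = 11/2 = 5.5.
mashed banana: 3.5 cup × 11/2 × 232 g/cup ÷ 28.35 g/oz ≈ 158 oz
plain yogurt: (2 cup + 8 tbsp = 2.5 cup) × 11/2 × 245 g/cup ≈ 3369 g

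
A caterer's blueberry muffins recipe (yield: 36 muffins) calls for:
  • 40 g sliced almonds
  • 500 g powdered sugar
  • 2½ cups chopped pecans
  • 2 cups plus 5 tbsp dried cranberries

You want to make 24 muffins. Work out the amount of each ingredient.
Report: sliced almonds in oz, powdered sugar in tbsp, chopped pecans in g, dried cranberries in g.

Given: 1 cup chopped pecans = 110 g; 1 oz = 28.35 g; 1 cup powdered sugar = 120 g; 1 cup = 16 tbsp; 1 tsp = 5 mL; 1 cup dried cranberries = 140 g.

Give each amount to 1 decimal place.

sliced almonds: 0.9 oz; powdered sugar: 44.4 tbsp; chopped pecans: 183.3 g; dried cranberries: 215.8 g

Scaling factor: 24/36 = 2/3.
sliced almonds: 40 g × 2/3 ÷ 28.35 g/oz ≈ 0.9 oz
powdered sugar: 500 g × 2/3 ÷ 120 g/cup × 16 tbsp/cup ≈ 44.4 tbsp
chopped pecans: 2.5 cup × 2/3 × 110 g/cup ≈ 183.3 g
dried cranberries: (2 cup + 5 tbsp = 2.3125 cup) × 2/3 × 140 g/cup ≈ 215.8 g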